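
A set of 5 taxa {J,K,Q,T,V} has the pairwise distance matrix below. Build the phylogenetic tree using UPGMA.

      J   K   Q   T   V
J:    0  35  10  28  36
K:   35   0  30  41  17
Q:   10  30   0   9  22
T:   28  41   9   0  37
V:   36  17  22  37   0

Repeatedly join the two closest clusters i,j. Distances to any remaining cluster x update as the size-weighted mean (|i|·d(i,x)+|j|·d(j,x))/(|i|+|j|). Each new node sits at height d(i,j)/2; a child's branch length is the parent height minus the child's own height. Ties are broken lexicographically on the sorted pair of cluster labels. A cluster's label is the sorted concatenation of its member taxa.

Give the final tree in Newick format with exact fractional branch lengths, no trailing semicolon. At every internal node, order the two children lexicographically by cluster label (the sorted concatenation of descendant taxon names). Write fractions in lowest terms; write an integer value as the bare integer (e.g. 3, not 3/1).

step 1: merge (Q,T) at d=9; branch lengths Q→9/2, T→9/2; new cluster QT
  updated: d(J,QT)=19, d(K,QT)=71/2, d(QT,V)=59/2
step 2: merge (K,V) at d=17; branch lengths K→17/2, V→17/2; new cluster KV
  updated: d(J,KV)=71/2, d(KV,QT)=65/2
step 3: merge (J,QT) at d=19; branch lengths J→19/2, QT→5; new cluster JQT
  updated: d(JQT,KV)=67/2
step 4: merge (JQT,KV) at d=67/2; branch lengths JQT→29/4, KV→33/4; new cluster JKQTV
final tree: ((J:19/2,(Q:9/2,T:9/2):5):29/4,(K:17/2,V:17/2):33/4)
total length: 56

((J:19/2,(Q:9/2,T:9/2):5):29/4,(K:17/2,V:17/2):33/4)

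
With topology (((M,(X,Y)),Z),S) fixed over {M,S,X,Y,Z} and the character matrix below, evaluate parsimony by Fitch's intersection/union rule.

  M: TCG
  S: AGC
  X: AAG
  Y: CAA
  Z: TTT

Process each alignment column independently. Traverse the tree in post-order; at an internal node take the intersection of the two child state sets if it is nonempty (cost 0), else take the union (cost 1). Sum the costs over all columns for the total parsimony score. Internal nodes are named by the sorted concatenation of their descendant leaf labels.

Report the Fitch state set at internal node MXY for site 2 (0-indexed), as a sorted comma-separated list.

G

site 0, node XY: X={A} ∪ Y={C} → {A,C} (+1)
site 0, node MXY: M={T} ∪ XY={A,C} → {A,C,T} (+1)
site 0, node MXYZ: MXY={A,C,T} ∩ Z={T} → {T} (+0)
site 0, node MSXYZ: MXYZ={T} ∪ S={A} → {A,T} (+1)
site 1, node XY: X={A} ∩ Y={A} → {A} (+0)
site 1, node MXY: M={C} ∪ XY={A} → {A,C} (+1)
site 1, node MXYZ: MXY={A,C} ∪ Z={T} → {A,C,T} (+1)
site 1, node MSXYZ: MXYZ={A,C,T} ∪ S={G} → {A,C,G,T} (+1)
site 2, node XY: X={G} ∪ Y={A} → {A,G} (+1)
site 2, node MXY: M={G} ∩ XY={A,G} → {G} (+0)
site 2, node MXYZ: MXY={G} ∪ Z={T} → {G,T} (+1)
site 2, node MSXYZ: MXYZ={G,T} ∪ S={C} → {C,G,T} (+1)
per-site changes: [3, 3, 3]; total = 9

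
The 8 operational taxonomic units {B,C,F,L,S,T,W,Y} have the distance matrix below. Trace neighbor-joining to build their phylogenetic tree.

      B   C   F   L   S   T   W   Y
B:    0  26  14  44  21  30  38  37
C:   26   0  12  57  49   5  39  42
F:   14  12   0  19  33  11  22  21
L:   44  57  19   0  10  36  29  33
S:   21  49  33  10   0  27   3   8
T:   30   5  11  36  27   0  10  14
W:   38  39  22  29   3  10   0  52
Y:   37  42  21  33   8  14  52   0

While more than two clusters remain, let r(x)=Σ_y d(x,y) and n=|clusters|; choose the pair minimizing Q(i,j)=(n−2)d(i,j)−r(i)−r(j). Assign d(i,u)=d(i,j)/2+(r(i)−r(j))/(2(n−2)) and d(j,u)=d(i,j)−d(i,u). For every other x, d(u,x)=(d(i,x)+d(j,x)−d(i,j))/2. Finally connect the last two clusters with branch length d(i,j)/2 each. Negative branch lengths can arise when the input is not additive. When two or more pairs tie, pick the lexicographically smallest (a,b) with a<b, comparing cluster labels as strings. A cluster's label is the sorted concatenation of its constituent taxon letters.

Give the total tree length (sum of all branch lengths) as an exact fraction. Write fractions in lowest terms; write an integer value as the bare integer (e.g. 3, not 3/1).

1. join C+T (d=5, Q=-333) ⇒ CT; edges |C|=127/12, |T|=-67/12
  updated: d(B,CT)=51/2, d(CT,F)=9, d(CT,L)=44, d(CT,S)=71/2, d(CT,W)=22, d(CT,Y)=51/2
2. join S+W (d=3, Q=-523/2) ⇒ SW; edges |S|=-81/20, |W|=141/20
  updated: d(B,SW)=28, d(CT,SW)=109/4, d(F,SW)=26, d(L,SW)=18, d(SW,Y)=57/2
3. join L+SW (d=18, Q=-855/4) ⇒ LSW; edges |L|=409/32, |SW|=167/32
  updated: d(B,LSW)=27, d(CT,LSW)=213/8, d(F,LSW)=27/2, d(LSW,Y)=87/4
4. join LSW+Y (d=87/4, Q=-1031/8) ⇒ LSWY; edges |LSW|=391/48, |Y|=653/48
  updated: d(B,LSWY)=169/8, d(CT,LSWY)=243/16, d(F,LSWY)=51/8
5. join B+F (d=14, Q=-62) ⇒ BF; edges |B|=237/16, |F|=-13/16
  updated: d(BF,CT)=41/4, d(BF,LSWY)=27/4
6. join BF+CT (d=41/4, Q=-515/16) ⇒ BCFT; edges |BF|=29/32, |CT|=299/32
  updated: d(BCFT,LSWY)=187/32
7. join BCFT+LSWY (d=187/32) ⇒ BCFLSTWY; edges |BCFT|=187/64, |LSWY|=187/64
final tree: (((B:237/16,F:-13/16):29/32,(C:127/12,T:-67/12):299/32):187/64,((L:409/32,(S:-81/20,W:141/20):167/32):391/48,Y:653/48):187/64)
total length: 2491/32

2491/32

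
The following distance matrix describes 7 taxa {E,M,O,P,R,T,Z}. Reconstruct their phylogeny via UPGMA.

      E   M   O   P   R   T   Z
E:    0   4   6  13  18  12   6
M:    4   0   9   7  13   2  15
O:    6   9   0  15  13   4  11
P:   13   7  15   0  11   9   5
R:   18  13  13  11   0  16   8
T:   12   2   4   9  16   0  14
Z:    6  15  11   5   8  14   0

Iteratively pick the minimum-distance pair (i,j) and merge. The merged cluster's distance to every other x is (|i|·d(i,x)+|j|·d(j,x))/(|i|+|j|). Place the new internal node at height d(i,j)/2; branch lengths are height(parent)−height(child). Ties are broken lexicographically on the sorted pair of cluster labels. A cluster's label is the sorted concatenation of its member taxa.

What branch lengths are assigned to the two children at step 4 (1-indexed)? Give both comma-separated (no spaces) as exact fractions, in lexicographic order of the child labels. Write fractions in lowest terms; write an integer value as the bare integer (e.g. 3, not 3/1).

5/8,21/8

1. join M+T (d=2) ⇒ MT; edges |M|=1, |T|=1
  updated: d(E,MT)=8, d(MT,O)=13/2, d(MT,P)=8, d(MT,R)=29/2, d(MT,Z)=29/2
2. join P+Z (d=5) ⇒ PZ; edges |P|=5/2, |Z|=5/2
  updated: d(E,PZ)=19/2, d(MT,PZ)=45/4, d(O,PZ)=13, d(PZ,R)=19/2
3. join E+O (d=6) ⇒ EO; edges |E|=3, |O|=3
  updated: d(EO,MT)=29/4, d(EO,PZ)=45/4, d(EO,R)=31/2
4. join EO+MT (d=29/4) ⇒ EMOT; edges |EO|=5/8, |MT|=21/8
  updated: d(EMOT,PZ)=45/4, d(EMOT,R)=15
5. join PZ+R (d=19/2) ⇒ PRZ; edges |PZ|=9/4, |R|=19/4
  updated: d(EMOT,PRZ)=25/2
6. join EMOT+PRZ (d=25/2) ⇒ EMOPRTZ; edges |EMOT|=21/8, |PRZ|=3/2
final tree: (((E:3,O:3):5/8,(M:1,T:1):21/8):21/8,((P:5/2,Z:5/2):9/4,R:19/4):3/2)
total length: 219/8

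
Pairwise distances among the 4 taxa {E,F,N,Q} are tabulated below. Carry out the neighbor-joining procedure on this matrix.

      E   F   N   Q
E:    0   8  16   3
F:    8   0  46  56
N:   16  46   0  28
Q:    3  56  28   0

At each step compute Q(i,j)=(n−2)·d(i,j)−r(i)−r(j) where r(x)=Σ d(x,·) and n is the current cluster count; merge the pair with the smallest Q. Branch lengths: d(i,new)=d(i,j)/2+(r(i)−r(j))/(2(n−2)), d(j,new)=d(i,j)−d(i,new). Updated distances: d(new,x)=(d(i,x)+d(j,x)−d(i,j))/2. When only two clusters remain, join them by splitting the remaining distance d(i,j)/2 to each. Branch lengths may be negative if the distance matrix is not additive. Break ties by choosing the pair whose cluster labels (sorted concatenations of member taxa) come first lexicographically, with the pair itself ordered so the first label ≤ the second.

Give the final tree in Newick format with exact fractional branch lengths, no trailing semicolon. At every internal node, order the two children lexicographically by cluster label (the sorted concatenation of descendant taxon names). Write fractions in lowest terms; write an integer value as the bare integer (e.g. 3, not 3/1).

iteration 1: select E,F (d=8, Q=-121); attach at lengths (-67/4, 99/4); label the merged cluster EF
  updated: d(EF,N)=27, d(EF,Q)=51/2
iteration 2: select EF,N (d=27, Q=-161/2); attach at lengths (49/4, 59/4); label the merged cluster EFN
  updated: d(EFN,Q)=53/4
iteration 3: select EFN,Q (d=53/4); attach at lengths (53/8, 53/8); label the merged cluster EFNQ
final tree: (((E:-67/4,F:99/4):49/4,N:59/4):53/8,Q:53/8)
total length: 193/4

(((E:-67/4,F:99/4):49/4,N:59/4):53/8,Q:53/8)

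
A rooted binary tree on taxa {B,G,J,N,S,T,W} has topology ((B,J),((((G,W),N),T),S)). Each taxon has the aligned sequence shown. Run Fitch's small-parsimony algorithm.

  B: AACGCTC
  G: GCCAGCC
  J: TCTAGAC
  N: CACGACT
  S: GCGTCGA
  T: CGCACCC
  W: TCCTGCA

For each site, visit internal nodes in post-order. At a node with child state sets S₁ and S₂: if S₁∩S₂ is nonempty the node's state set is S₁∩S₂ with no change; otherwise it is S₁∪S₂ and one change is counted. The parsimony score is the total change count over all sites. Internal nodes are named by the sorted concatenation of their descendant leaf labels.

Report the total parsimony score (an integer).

BJ@0: {A} ∪ {T} = {A,T} (union, +1)
GW@0: {G} ∪ {T} = {G,T} (union, +1)
GNW@0: {G,T} ∪ {C} = {C,G,T} (union, +1)
GNTW@0: {C,G,T} ∩ {C} = {C} (intersection, +0)
GNSTW@0: {C} ∪ {G} = {C,G} (union, +1)
BGJNSTW@0: {A,T} ∪ {C,G} = {A,C,G,T} (union, +1)
BJ@1: {A} ∪ {C} = {A,C} (union, +1)
GW@1: {C} ∩ {C} = {C} (intersection, +0)
GNW@1: {C} ∪ {A} = {A,C} (union, +1)
GNTW@1: {A,C} ∪ {G} = {A,C,G} (union, +1)
GNSTW@1: {A,C,G} ∩ {C} = {C} (intersection, +0)
BGJNSTW@1: {A,C} ∩ {C} = {C} (intersection, +0)
BJ@2: {C} ∪ {T} = {C,T} (union, +1)
GW@2: {C} ∩ {C} = {C} (intersection, +0)
GNW@2: {C} ∩ {C} = {C} (intersection, +0)
GNTW@2: {C} ∩ {C} = {C} (intersection, +0)
GNSTW@2: {C} ∪ {G} = {C,G} (union, +1)
BGJNSTW@2: {C,T} ∩ {C,G} = {C} (intersection, +0)
BJ@3: {G} ∪ {A} = {A,G} (union, +1)
GW@3: {A} ∪ {T} = {A,T} (union, +1)
GNW@3: {A,T} ∪ {G} = {A,G,T} (union, +1)
GNTW@3: {A,G,T} ∩ {A} = {A} (intersection, +0)
GNSTW@3: {A} ∪ {T} = {A,T} (union, +1)
BGJNSTW@3: {A,G} ∩ {A,T} = {A} (intersection, +0)
BJ@4: {C} ∪ {G} = {C,G} (union, +1)
GW@4: {G} ∩ {G} = {G} (intersection, +0)
GNW@4: {G} ∪ {A} = {A,G} (union, +1)
GNTW@4: {A,G} ∪ {C} = {A,C,G} (union, +1)
GNSTW@4: {A,C,G} ∩ {C} = {C} (intersection, +0)
BGJNSTW@4: {C,G} ∩ {C} = {C} (intersection, +0)
BJ@5: {T} ∪ {A} = {A,T} (union, +1)
GW@5: {C} ∩ {C} = {C} (intersection, +0)
GNW@5: {C} ∩ {C} = {C} (intersection, +0)
GNTW@5: {C} ∩ {C} = {C} (intersection, +0)
GNSTW@5: {C} ∪ {G} = {C,G} (union, +1)
BGJNSTW@5: {A,T} ∪ {C,G} = {A,C,G,T} (union, +1)
BJ@6: {C} ∩ {C} = {C} (intersection, +0)
GW@6: {C} ∪ {A} = {A,C} (union, +1)
GNW@6: {A,C} ∪ {T} = {A,C,T} (union, +1)
GNTW@6: {A,C,T} ∩ {C} = {C} (intersection, +0)
GNSTW@6: {C} ∪ {A} = {A,C} (union, +1)
BGJNSTW@6: {C} ∩ {A,C} = {C} (intersection, +0)
per-site changes: [5, 3, 2, 4, 3, 3, 3]; total = 23

23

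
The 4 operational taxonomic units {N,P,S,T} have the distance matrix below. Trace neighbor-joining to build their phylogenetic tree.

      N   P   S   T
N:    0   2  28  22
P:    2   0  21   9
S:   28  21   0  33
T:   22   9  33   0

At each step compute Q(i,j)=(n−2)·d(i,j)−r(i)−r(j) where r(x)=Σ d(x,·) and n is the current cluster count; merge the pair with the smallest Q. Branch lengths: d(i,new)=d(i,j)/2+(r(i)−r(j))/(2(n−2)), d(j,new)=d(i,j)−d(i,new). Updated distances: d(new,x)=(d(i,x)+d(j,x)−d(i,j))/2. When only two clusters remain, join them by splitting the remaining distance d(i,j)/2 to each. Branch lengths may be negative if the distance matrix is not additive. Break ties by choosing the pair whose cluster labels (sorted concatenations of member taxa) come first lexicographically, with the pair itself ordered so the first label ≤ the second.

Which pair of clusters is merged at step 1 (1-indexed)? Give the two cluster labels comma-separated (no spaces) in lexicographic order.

N,P

iteration 1: select N,P (d=2, Q=-80); attach at lengths (6, -4); label the merged cluster NP
  updated: d(NP,S)=47/2, d(NP,T)=29/2
iteration 2: select NP,S (d=47/2, Q=-71); attach at lengths (5/2, 21); label the merged cluster NPS
  updated: d(NPS,T)=12
iteration 3: select NPS,T (d=12); attach at lengths (6, 6); label the merged cluster NPST
final tree: (((N:6,P:-4):5/2,S:21):6,T:6)
total length: 75/2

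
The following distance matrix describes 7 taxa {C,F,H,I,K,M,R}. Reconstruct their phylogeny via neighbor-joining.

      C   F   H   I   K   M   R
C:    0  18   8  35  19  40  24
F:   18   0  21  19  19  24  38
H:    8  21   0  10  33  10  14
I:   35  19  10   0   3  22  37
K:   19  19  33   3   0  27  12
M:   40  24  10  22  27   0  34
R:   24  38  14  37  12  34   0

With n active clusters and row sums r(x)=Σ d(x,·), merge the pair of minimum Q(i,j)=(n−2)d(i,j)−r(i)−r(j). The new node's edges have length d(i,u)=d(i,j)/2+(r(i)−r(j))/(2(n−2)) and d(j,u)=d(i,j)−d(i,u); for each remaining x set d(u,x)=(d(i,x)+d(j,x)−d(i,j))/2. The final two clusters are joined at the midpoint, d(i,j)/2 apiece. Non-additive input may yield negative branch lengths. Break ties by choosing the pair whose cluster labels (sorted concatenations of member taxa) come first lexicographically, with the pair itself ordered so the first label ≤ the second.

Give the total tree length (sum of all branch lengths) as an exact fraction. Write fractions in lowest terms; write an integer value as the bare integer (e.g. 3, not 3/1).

step 1: merge (I,K) at d=3, Q=-224; branch lengths I→14/5, K→1/5; new cluster IK
  updated: d(C,IK)=51/2, d(F,IK)=35/2, d(H,IK)=20, d(IK,M)=23, d(IK,R)=23
step 2: merge (H,M) at d=10, Q=-164; branch lengths H→-9/4, M→49/4; new cluster HM
  updated: d(C,HM)=19, d(F,HM)=35/2, d(HM,IK)=33/2, d(HM,R)=19
step 3: merge (C,F) at d=18, Q=-247/2; branch lengths C→33/4, F→39/4; new cluster CF
  updated: d(CF,HM)=37/4, d(CF,IK)=25/2, d(CF,R)=22
step 4: merge (CF,IK) at d=25/2, Q=-283/4; branch lengths CF→67/16, IK→133/16; new cluster CFIK
  updated: d(CFIK,HM)=53/8, d(CFIK,R)=65/4
step 5: merge (CFIK,HM) at d=53/8, Q=-335/8; branch lengths CFIK→31/16, HM→75/16; new cluster CFHIKM
  updated: d(CFHIKM,R)=229/16
step 6: merge (CFHIKM,R) at d=229/16; branch lengths CFHIKM→229/32, R→229/32; new cluster CFHIKMR
final tree: ((((C:33/4,F:39/4):67/16,(I:14/5,K:1/5):133/16):31/16,(H:-9/4,M:49/4):75/16):229/32,R:229/32)
total length: 1031/16

1031/16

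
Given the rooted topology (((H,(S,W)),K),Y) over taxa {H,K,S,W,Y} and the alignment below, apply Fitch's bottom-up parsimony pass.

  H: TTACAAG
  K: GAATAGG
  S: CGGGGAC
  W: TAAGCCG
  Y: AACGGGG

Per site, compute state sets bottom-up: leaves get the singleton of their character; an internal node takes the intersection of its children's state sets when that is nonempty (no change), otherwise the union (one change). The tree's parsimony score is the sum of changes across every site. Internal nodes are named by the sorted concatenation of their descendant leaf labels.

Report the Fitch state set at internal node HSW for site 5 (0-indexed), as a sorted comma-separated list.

[col 0] SW: children S:{C}, W:{T} ∪→ {C,T}; cost 1
[col 0] HSW: children H:{T}, SW:{C,T} ∩→ {T}; cost 0
[col 0] HKSW: children HSW:{T}, K:{G} ∪→ {G,T}; cost 1
[col 0] HKSWY: children HKSW:{G,T}, Y:{A} ∪→ {A,G,T}; cost 1
[col 1] SW: children S:{G}, W:{A} ∪→ {A,G}; cost 1
[col 1] HSW: children H:{T}, SW:{A,G} ∪→ {A,G,T}; cost 1
[col 1] HKSW: children HSW:{A,G,T}, K:{A} ∩→ {A}; cost 0
[col 1] HKSWY: children HKSW:{A}, Y:{A} ∩→ {A}; cost 0
[col 2] SW: children S:{G}, W:{A} ∪→ {A,G}; cost 1
[col 2] HSW: children H:{A}, SW:{A,G} ∩→ {A}; cost 0
[col 2] HKSW: children HSW:{A}, K:{A} ∩→ {A}; cost 0
[col 2] HKSWY: children HKSW:{A}, Y:{C} ∪→ {A,C}; cost 1
[col 3] SW: children S:{G}, W:{G} ∩→ {G}; cost 0
[col 3] HSW: children H:{C}, SW:{G} ∪→ {C,G}; cost 1
[col 3] HKSW: children HSW:{C,G}, K:{T} ∪→ {C,G,T}; cost 1
[col 3] HKSWY: children HKSW:{C,G,T}, Y:{G} ∩→ {G}; cost 0
[col 4] SW: children S:{G}, W:{C} ∪→ {C,G}; cost 1
[col 4] HSW: children H:{A}, SW:{C,G} ∪→ {A,C,G}; cost 1
[col 4] HKSW: children HSW:{A,C,G}, K:{A} ∩→ {A}; cost 0
[col 4] HKSWY: children HKSW:{A}, Y:{G} ∪→ {A,G}; cost 1
[col 5] SW: children S:{A}, W:{C} ∪→ {A,C}; cost 1
[col 5] HSW: children H:{A}, SW:{A,C} ∩→ {A}; cost 0
[col 5] HKSW: children HSW:{A}, K:{G} ∪→ {A,G}; cost 1
[col 5] HKSWY: children HKSW:{A,G}, Y:{G} ∩→ {G}; cost 0
[col 6] SW: children S:{C}, W:{G} ∪→ {C,G}; cost 1
[col 6] HSW: children H:{G}, SW:{C,G} ∩→ {G}; cost 0
[col 6] HKSW: children HSW:{G}, K:{G} ∩→ {G}; cost 0
[col 6] HKSWY: children HKSW:{G}, Y:{G} ∩→ {G}; cost 0
per-site changes: [3, 2, 2, 2, 3, 2, 1]; total = 15

A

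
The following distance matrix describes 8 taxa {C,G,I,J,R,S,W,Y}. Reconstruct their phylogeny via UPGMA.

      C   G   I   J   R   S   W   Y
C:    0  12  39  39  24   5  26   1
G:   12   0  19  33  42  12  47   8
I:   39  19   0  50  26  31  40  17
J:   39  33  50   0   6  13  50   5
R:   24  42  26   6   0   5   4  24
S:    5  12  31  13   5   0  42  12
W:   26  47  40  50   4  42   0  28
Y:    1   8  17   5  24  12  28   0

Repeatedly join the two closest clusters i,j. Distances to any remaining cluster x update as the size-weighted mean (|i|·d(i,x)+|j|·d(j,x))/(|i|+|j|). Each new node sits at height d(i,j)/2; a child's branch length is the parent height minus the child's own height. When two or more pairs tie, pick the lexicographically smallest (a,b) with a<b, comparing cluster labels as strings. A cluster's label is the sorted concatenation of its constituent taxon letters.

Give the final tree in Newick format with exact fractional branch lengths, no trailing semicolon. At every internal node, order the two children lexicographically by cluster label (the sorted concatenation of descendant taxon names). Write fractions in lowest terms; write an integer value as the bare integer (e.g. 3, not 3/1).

((((((C:1/2,Y:1/2):15/4,S:17/4):13/12,G:16/3):71/12,J:45/4):69/20,(R:2,W:2):127/10):81/70,I:111/7)

1. join C+Y (d=1) ⇒ CY; edges |C|=1/2, |Y|=1/2
  updated: d(CY,G)=10, d(CY,I)=28, d(CY,J)=22, d(CY,R)=24, d(CY,S)=17/2, d(CY,W)=27
2. join R+W (d=4) ⇒ RW; edges |R|=2, |W|=2
  updated: d(CY,RW)=51/2, d(G,RW)=89/2, d(I,RW)=33, d(J,RW)=28, d(RW,S)=47/2
3. join CY+S (d=17/2) ⇒ CSY; edges |CY|=15/4, |S|=17/4
  updated: d(CSY,G)=32/3, d(CSY,I)=29, d(CSY,J)=19, d(CSY,RW)=149/6
4. join CSY+G (d=32/3) ⇒ CGSY; edges |CSY|=13/12, |G|=16/3
  updated: d(CGSY,I)=53/2, d(CGSY,J)=45/2, d(CGSY,RW)=119/4
5. join CGSY+J (d=45/2) ⇒ CGJSY; edges |CGSY|=71/12, |J|=45/4
  updated: d(CGJSY,I)=156/5, d(CGJSY,RW)=147/5
6. join CGJSY+RW (d=147/5) ⇒ CGJRSWY; edges |CGJSY|=69/20, |RW|=127/10
  updated: d(CGJRSWY,I)=222/7
7. join CGJRSWY+I (d=222/7) ⇒ CGIJRSWY; edges |CGJRSWY|=81/70, |I|=111/7
final tree: ((((((C:1/2,Y:1/2):15/4,S:17/4):13/12,G:16/3):71/12,J:45/4):69/20,(R:2,W:2):127/10):81/70,I:111/7)
total length: 14647/210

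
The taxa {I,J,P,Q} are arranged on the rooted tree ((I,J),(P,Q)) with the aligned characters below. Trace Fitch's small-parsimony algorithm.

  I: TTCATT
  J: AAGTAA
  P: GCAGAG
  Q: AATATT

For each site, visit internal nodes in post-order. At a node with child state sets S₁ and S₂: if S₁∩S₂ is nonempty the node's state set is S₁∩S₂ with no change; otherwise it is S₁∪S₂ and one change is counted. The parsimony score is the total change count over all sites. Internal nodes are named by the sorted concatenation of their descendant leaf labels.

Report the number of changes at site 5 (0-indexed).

2

[col 0] IJ: children I:{T}, J:{A} ∪→ {A,T}; cost 1
[col 0] PQ: children P:{G}, Q:{A} ∪→ {A,G}; cost 1
[col 0] IJPQ: children IJ:{A,T}, PQ:{A,G} ∩→ {A}; cost 0
[col 1] IJ: children I:{T}, J:{A} ∪→ {A,T}; cost 1
[col 1] PQ: children P:{C}, Q:{A} ∪→ {A,C}; cost 1
[col 1] IJPQ: children IJ:{A,T}, PQ:{A,C} ∩→ {A}; cost 0
[col 2] IJ: children I:{C}, J:{G} ∪→ {C,G}; cost 1
[col 2] PQ: children P:{A}, Q:{T} ∪→ {A,T}; cost 1
[col 2] IJPQ: children IJ:{C,G}, PQ:{A,T} ∪→ {A,C,G,T}; cost 1
[col 3] IJ: children I:{A}, J:{T} ∪→ {A,T}; cost 1
[col 3] PQ: children P:{G}, Q:{A} ∪→ {A,G}; cost 1
[col 3] IJPQ: children IJ:{A,T}, PQ:{A,G} ∩→ {A}; cost 0
[col 4] IJ: children I:{T}, J:{A} ∪→ {A,T}; cost 1
[col 4] PQ: children P:{A}, Q:{T} ∪→ {A,T}; cost 1
[col 4] IJPQ: children IJ:{A,T}, PQ:{A,T} ∩→ {A,T}; cost 0
[col 5] IJ: children I:{T}, J:{A} ∪→ {A,T}; cost 1
[col 5] PQ: children P:{G}, Q:{T} ∪→ {G,T}; cost 1
[col 5] IJPQ: children IJ:{A,T}, PQ:{G,T} ∩→ {T}; cost 0
per-site changes: [2, 2, 3, 2, 2, 2]; total = 13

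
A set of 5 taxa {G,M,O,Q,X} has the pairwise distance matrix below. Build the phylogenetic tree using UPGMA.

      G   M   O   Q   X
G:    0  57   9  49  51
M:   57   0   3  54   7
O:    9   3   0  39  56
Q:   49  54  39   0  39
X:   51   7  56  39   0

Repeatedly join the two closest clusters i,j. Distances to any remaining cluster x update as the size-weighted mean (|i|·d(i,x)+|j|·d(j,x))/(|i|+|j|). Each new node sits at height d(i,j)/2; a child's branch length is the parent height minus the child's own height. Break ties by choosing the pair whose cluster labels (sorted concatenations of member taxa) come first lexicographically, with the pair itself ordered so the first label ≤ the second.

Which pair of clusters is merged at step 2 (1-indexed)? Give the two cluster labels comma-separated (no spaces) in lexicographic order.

1. join M+O (d=3) ⇒ MO; edges |M|=3/2, |O|=3/2
  updated: d(G,MO)=33, d(MO,Q)=93/2, d(MO,X)=63/2
2. join MO+X (d=63/2) ⇒ MOX; edges |MO|=57/4, |X|=63/4
  updated: d(G,MOX)=39, d(MOX,Q)=44
3. join G+MOX (d=39) ⇒ GMOX; edges |G|=39/2, |MOX|=15/4
  updated: d(GMOX,Q)=181/4
4. join GMOX+Q (d=181/4) ⇒ GMOQX; edges |GMOX|=25/8, |Q|=181/8
final tree: ((G:39/2,((M:3/2,O:3/2):57/4,X:63/4):15/4):25/8,Q:181/8)
total length: 82

MO,X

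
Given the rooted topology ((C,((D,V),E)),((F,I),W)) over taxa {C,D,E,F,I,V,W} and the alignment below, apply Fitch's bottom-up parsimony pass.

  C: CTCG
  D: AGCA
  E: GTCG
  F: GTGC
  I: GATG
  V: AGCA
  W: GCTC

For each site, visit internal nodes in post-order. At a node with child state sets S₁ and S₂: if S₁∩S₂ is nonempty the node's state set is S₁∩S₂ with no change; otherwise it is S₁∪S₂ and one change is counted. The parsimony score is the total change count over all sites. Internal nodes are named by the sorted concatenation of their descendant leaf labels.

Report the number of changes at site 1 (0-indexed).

site 0, node DV: D={A} ∩ V={A} → {A} (+0)
site 0, node DEV: DV={A} ∪ E={G} → {A,G} (+1)
site 0, node CDEV: C={C} ∪ DEV={A,G} → {A,C,G} (+1)
site 0, node FI: F={G} ∩ I={G} → {G} (+0)
site 0, node FIW: FI={G} ∩ W={G} → {G} (+0)
site 0, node CDEFIVW: CDEV={A,C,G} ∩ FIW={G} → {G} (+0)
site 1, node DV: D={G} ∩ V={G} → {G} (+0)
site 1, node DEV: DV={G} ∪ E={T} → {G,T} (+1)
site 1, node CDEV: C={T} ∩ DEV={G,T} → {T} (+0)
site 1, node FI: F={T} ∪ I={A} → {A,T} (+1)
site 1, node FIW: FI={A,T} ∪ W={C} → {A,C,T} (+1)
site 1, node CDEFIVW: CDEV={T} ∩ FIW={A,C,T} → {T} (+0)
site 2, node DV: D={C} ∩ V={C} → {C} (+0)
site 2, node DEV: DV={C} ∩ E={C} → {C} (+0)
site 2, node CDEV: C={C} ∩ DEV={C} → {C} (+0)
site 2, node FI: F={G} ∪ I={T} → {G,T} (+1)
site 2, node FIW: FI={G,T} ∩ W={T} → {T} (+0)
site 2, node CDEFIVW: CDEV={C} ∪ FIW={T} → {C,T} (+1)
site 3, node DV: D={A} ∩ V={A} → {A} (+0)
site 3, node DEV: DV={A} ∪ E={G} → {A,G} (+1)
site 3, node CDEV: C={G} ∩ DEV={A,G} → {G} (+0)
site 3, node FI: F={C} ∪ I={G} → {C,G} (+1)
site 3, node FIW: FI={C,G} ∩ W={C} → {C} (+0)
site 3, node CDEFIVW: CDEV={G} ∪ FIW={C} → {C,G} (+1)
per-site changes: [2, 3, 2, 3]; total = 10

3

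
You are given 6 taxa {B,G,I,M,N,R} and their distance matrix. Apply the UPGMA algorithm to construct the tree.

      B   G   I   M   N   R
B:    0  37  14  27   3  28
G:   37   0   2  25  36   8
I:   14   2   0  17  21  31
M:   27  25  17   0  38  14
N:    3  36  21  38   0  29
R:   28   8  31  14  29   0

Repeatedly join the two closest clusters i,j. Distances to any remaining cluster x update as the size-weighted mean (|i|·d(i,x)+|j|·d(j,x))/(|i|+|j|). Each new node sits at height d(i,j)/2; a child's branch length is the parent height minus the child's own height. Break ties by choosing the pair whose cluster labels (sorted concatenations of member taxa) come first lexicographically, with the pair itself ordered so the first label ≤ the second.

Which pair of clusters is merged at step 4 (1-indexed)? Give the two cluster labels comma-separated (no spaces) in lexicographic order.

step 1: merge (G,I) at d=2; branch lengths G→1, I→1; new cluster GI
  updated: d(B,GI)=51/2, d(GI,M)=21, d(GI,N)=57/2, d(GI,R)=39/2
step 2: merge (B,N) at d=3; branch lengths B→3/2, N→3/2; new cluster BN
  updated: d(BN,GI)=27, d(BN,M)=65/2, d(BN,R)=57/2
step 3: merge (M,R) at d=14; branch lengths M→7, R→7; new cluster MR
  updated: d(BN,MR)=61/2, d(GI,MR)=81/4
step 4: merge (GI,MR) at d=81/4; branch lengths GI→73/8, MR→25/8; new cluster GIMR
  updated: d(BN,GIMR)=115/4
step 5: merge (BN,GIMR) at d=115/4; branch lengths BN→103/8, GIMR→17/4; new cluster BGIMNR
final tree: ((B:3/2,N:3/2):103/8,((G:1,I:1):73/8,(M:7,R:7):25/8):17/4)
total length: 387/8

GI,MR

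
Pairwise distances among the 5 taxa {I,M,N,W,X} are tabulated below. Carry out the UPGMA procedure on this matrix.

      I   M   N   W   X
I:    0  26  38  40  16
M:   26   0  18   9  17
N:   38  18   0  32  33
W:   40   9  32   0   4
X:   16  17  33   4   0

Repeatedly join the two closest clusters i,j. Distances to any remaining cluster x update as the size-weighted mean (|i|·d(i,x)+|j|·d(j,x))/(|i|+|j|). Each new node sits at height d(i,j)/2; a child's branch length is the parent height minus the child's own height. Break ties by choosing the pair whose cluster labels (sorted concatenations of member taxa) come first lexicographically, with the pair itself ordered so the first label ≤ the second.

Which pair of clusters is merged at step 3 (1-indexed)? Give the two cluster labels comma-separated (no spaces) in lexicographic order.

1. join W+X (d=4) ⇒ WX; edges |W|=2, |X|=2
  updated: d(I,WX)=28, d(M,WX)=13, d(N,WX)=65/2
2. join M+WX (d=13) ⇒ MWX; edges |M|=13/2, |WX|=9/2
  updated: d(I,MWX)=82/3, d(MWX,N)=83/3
3. join I+MWX (d=82/3) ⇒ IMWX; edges |I|=41/3, |MWX|=43/6
  updated: d(IMWX,N)=121/4
4. join IMWX+N (d=121/4) ⇒ IMNWX; edges |IMWX|=35/24, |N|=121/8
final tree: ((I:41/3,(M:13/2,(W:2,X:2):9/2):43/6):35/24,N:121/8)
total length: 629/12

I,MWX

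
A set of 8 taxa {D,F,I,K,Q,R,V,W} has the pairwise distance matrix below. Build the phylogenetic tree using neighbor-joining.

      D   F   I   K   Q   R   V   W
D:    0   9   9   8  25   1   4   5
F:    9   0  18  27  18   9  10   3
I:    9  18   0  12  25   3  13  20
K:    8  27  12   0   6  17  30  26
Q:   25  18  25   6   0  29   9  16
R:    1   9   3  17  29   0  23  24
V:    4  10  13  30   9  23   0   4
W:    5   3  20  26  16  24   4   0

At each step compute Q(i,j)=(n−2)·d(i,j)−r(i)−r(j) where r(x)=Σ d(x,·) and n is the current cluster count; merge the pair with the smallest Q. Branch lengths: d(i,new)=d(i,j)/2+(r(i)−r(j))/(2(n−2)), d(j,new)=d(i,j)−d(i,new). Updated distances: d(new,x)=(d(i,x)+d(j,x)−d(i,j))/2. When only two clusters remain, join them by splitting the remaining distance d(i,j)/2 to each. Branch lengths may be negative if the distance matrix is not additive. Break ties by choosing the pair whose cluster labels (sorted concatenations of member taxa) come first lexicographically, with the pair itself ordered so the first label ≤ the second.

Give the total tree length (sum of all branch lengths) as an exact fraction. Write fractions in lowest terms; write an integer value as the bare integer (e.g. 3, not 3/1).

step 1: merge (K,Q) at d=6, Q=-218; branch lengths K→17/6, Q→19/6; new cluster KQ
  updated: d(D,KQ)=27/2, d(F,KQ)=39/2, d(I,KQ)=31/2, d(KQ,R)=20, d(KQ,V)=33/2, d(KQ,W)=18
step 2: merge (I,R) at d=3, Q=-287/2; branch lengths I→27/20, R→33/20; new cluster IR
  updated: d(D,IR)=7/2, d(F,IR)=12, d(IR,KQ)=65/4, d(IR,V)=33/2, d(IR,W)=41/2
step 3: merge (F,W) at d=3, Q=-92; branch lengths F→15/8, W→9/8; new cluster FW
  updated: d(D,FW)=11/2, d(FW,IR)=59/4, d(FW,KQ)=69/4, d(FW,V)=11/2
step 4: merge (FW,V) at d=11/2, Q=-69; branch lengths FW→17/6, V→8/3; new cluster FVW
  updated: d(D,FVW)=2, d(FVW,IR)=103/8, d(FVW,KQ)=113/8
step 5: merge (D,IR) at d=7/2, Q=-357/8; branch lengths D→-53/32, IR→165/32; new cluster DIR
  updated: d(DIR,FVW)=91/16, d(DIR,KQ)=105/8
step 6: merge (DIR,FVW) at d=91/16, Q=-527/16; branch lengths DIR→75/32, FVW→107/32; new cluster DFIRVW
  updated: d(DFIRVW,KQ)=345/32
step 7: merge (DFIRVW,KQ) at d=345/32; branch lengths DFIRVW→345/64, KQ→345/64; new cluster DFIKQRVW
final tree: (((D:-53/32,(I:27/20,R:33/20):165/32):75/32,((F:15/8,W:9/8):17/6,V:8/3):107/32):345/64,(K:17/6,Q:19/6):345/64)
total length: 1199/32

1199/32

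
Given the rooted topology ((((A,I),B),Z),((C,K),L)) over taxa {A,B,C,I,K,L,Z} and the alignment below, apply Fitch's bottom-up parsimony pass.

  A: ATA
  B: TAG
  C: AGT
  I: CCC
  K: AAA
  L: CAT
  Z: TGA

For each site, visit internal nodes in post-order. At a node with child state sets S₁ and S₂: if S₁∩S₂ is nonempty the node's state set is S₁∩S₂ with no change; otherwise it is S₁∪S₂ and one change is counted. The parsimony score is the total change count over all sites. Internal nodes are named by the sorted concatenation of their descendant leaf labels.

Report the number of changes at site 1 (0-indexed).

AI@0: {A} ∪ {C} = {A,C} (union, +1)
ABI@0: {A,C} ∪ {T} = {A,C,T} (union, +1)
ABIZ@0: {A,C,T} ∩ {T} = {T} (intersection, +0)
CK@0: {A} ∩ {A} = {A} (intersection, +0)
CKL@0: {A} ∪ {C} = {A,C} (union, +1)
ABCIKLZ@0: {T} ∪ {A,C} = {A,C,T} (union, +1)
AI@1: {T} ∪ {C} = {C,T} (union, +1)
ABI@1: {C,T} ∪ {A} = {A,C,T} (union, +1)
ABIZ@1: {A,C,T} ∪ {G} = {A,C,G,T} (union, +1)
CK@1: {G} ∪ {A} = {A,G} (union, +1)
CKL@1: {A,G} ∩ {A} = {A} (intersection, +0)
ABCIKLZ@1: {A,C,G,T} ∩ {A} = {A} (intersection, +0)
AI@2: {A} ∪ {C} = {A,C} (union, +1)
ABI@2: {A,C} ∪ {G} = {A,C,G} (union, +1)
ABIZ@2: {A,C,G} ∩ {A} = {A} (intersection, +0)
CK@2: {T} ∪ {A} = {A,T} (union, +1)
CKL@2: {A,T} ∩ {T} = {T} (intersection, +0)
ABCIKLZ@2: {A} ∪ {T} = {A,T} (union, +1)
per-site changes: [4, 4, 4]; total = 12

4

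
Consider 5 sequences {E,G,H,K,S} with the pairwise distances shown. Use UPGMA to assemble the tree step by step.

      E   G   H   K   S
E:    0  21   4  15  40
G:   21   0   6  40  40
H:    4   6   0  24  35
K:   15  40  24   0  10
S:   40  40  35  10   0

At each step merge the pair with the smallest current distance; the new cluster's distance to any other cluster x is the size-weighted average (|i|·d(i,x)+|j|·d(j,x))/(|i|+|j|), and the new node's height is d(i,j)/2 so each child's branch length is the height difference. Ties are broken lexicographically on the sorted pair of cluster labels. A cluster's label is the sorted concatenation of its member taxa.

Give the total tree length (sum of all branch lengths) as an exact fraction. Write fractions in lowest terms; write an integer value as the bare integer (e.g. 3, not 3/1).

step 1: merge (E,H) at d=4; branch lengths E→2, H→2; new cluster EH
  updated: d(EH,G)=27/2, d(EH,K)=39/2, d(EH,S)=75/2
step 2: merge (K,S) at d=10; branch lengths K→5, S→5; new cluster KS
  updated: d(EH,KS)=57/2, d(G,KS)=40
step 3: merge (EH,G) at d=27/2; branch lengths EH→19/4, G→27/4; new cluster EGH
  updated: d(EGH,KS)=97/3
step 4: merge (EGH,KS) at d=97/3; branch lengths EGH→113/12, KS→67/6; new cluster EGHKS
final tree: (((E:2,H:2):19/4,G:27/4):113/12,(K:5,S:5):67/6)
total length: 553/12

553/12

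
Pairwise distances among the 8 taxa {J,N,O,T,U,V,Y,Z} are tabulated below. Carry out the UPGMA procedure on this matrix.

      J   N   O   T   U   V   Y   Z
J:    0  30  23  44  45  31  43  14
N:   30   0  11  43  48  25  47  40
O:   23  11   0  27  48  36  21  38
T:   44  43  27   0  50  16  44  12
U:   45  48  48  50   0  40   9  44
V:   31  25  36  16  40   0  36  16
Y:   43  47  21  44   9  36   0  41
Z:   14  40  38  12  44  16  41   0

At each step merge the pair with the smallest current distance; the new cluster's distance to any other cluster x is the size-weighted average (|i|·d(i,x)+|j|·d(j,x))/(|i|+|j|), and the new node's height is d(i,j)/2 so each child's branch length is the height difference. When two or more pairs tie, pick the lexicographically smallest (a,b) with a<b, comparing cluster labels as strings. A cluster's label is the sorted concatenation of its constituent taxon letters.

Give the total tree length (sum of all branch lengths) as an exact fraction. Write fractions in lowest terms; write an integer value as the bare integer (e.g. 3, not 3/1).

1729/18

1. join U+Y (d=9) ⇒ UY; edges |U|=9/2, |Y|=9/2
  updated: d(J,UY)=44, d(N,UY)=95/2, d(O,UY)=69/2, d(T,UY)=47, d(UY,V)=38, d(UY,Z)=85/2
2. join N+O (d=11) ⇒ NO; edges |N|=11/2, |O|=11/2
  updated: d(J,NO)=53/2, d(NO,T)=35, d(NO,UY)=41, d(NO,V)=61/2, d(NO,Z)=39
3. join T+Z (d=12) ⇒ TZ; edges |T|=6, |Z|=6
  updated: d(J,TZ)=29, d(NO,TZ)=37, d(TZ,UY)=179/4, d(TZ,V)=16
4. join TZ+V (d=16) ⇒ TVZ; edges |TZ|=2, |V|=8
  updated: d(J,TVZ)=89/3, d(NO,TVZ)=209/6, d(TVZ,UY)=85/2
5. join J+NO (d=53/2) ⇒ JNO; edges |J|=53/4, |NO|=31/4
  updated: d(JNO,TVZ)=298/9, d(JNO,UY)=42
6. join JNO+TVZ (d=298/9) ⇒ JNOTVZ; edges |JNO|=119/36, |TVZ|=77/9
  updated: d(JNOTVZ,UY)=169/4
7. join JNOTVZ+UY (d=169/4) ⇒ JNOTUVYZ; edges |JNOTVZ|=329/72, |UY|=133/8
final tree: (((J:53/4,(N:11/2,O:11/2):31/4):119/36,((T:6,Z:6):2,V:8):77/9):329/72,(U:9/2,Y:9/2):133/8)
total length: 1729/18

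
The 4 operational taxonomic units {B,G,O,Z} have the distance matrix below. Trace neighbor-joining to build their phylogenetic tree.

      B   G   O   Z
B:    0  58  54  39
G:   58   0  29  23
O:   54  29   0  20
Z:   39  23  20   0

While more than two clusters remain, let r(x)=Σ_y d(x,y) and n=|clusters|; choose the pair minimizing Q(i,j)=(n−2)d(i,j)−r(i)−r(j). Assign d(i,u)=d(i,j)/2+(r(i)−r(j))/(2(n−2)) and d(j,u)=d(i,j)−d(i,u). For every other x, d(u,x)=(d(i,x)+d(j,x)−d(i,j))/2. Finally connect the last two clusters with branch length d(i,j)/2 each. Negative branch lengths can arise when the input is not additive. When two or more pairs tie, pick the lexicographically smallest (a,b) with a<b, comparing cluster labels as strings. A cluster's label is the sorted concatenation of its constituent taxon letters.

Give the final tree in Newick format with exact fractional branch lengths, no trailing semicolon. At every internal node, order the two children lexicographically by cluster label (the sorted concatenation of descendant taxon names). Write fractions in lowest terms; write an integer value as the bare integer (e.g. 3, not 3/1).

(((B:147/4,Z:9/4):19/4,G:65/4):51/8,O:51/8)

step 1: merge (B,Z) at d=39, Q=-155; branch lengths B→147/4, Z→9/4; new cluster BZ
  updated: d(BZ,G)=21, d(BZ,O)=35/2
step 2: merge (BZ,G) at d=21, Q=-135/2; branch lengths BZ→19/4, G→65/4; new cluster BGZ
  updated: d(BGZ,O)=51/4
step 3: merge (BGZ,O) at d=51/4; branch lengths BGZ→51/8, O→51/8; new cluster BGOZ
final tree: (((B:147/4,Z:9/4):19/4,G:65/4):51/8,O:51/8)
total length: 291/4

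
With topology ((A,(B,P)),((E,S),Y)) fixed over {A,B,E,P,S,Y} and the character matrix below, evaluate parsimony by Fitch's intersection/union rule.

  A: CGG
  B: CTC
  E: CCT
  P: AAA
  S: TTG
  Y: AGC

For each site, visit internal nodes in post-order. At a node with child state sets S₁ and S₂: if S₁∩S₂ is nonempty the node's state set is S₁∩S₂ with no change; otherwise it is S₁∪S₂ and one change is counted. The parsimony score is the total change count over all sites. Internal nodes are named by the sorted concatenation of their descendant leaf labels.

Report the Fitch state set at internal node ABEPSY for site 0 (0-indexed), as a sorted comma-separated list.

BP@0: {C} ∪ {A} = {A,C} (union, +1)
ABP@0: {C} ∩ {A,C} = {C} (intersection, +0)
ES@0: {C} ∪ {T} = {C,T} (union, +1)
ESY@0: {C,T} ∪ {A} = {A,C,T} (union, +1)
ABEPSY@0: {C} ∩ {A,C,T} = {C} (intersection, +0)
BP@1: {T} ∪ {A} = {A,T} (union, +1)
ABP@1: {G} ∪ {A,T} = {A,G,T} (union, +1)
ES@1: {C} ∪ {T} = {C,T} (union, +1)
ESY@1: {C,T} ∪ {G} = {C,G,T} (union, +1)
ABEPSY@1: {A,G,T} ∩ {C,G,T} = {G,T} (intersection, +0)
BP@2: {C} ∪ {A} = {A,C} (union, +1)
ABP@2: {G} ∪ {A,C} = {A,C,G} (union, +1)
ES@2: {T} ∪ {G} = {G,T} (union, +1)
ESY@2: {G,T} ∪ {C} = {C,G,T} (union, +1)
ABEPSY@2: {A,C,G} ∩ {C,G,T} = {C,G} (intersection, +0)
per-site changes: [3, 4, 4]; total = 11

C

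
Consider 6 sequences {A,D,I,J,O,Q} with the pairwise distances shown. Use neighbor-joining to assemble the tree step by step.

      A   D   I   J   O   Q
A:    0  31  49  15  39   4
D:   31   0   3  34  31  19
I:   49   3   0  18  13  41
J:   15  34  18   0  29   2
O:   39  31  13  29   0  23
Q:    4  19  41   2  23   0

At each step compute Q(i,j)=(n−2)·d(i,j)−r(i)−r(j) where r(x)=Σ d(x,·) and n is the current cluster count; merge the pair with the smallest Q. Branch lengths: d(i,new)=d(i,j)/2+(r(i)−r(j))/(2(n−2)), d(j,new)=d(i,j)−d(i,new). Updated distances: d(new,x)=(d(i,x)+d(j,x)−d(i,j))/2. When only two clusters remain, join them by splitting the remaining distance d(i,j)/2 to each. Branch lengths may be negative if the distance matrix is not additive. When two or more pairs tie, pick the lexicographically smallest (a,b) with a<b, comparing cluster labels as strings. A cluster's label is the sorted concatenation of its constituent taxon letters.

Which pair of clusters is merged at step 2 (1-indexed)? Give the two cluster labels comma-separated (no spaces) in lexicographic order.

1. join D+I (d=3, Q=-230) ⇒ DI; edges |D|=3/4, |I|=9/4
  updated: d(A,DI)=77/2, d(DI,J)=49/2, d(DI,O)=41/2, d(DI,Q)=57/2
2. join DI+O (d=41/2, Q=-162) ⇒ DIO; edges |DI|=31/3, |O|=61/6
  updated: d(A,DIO)=57/2, d(DIO,J)=33/2, d(DIO,Q)=31/2
3. join A+Q (d=4, Q=-61) ⇒ AQ; edges |A|=17/2, |Q|=-9/2
  updated: d(AQ,DIO)=20, d(AQ,J)=13/2
4. join AQ+DIO (d=20, Q=-43) ⇒ ADIOQ; edges |AQ|=5, |DIO|=15
  updated: d(ADIOQ,J)=3/2
5. join ADIOQ+J (d=3/2) ⇒ ADIJOQ; edges |ADIOQ|=3/4, |J|=3/4
final tree: (((A:17/2,Q:-9/2):5,((D:3/4,I:9/4):31/3,O:61/6):15):3/4,J:3/4)
total length: 49

DI,O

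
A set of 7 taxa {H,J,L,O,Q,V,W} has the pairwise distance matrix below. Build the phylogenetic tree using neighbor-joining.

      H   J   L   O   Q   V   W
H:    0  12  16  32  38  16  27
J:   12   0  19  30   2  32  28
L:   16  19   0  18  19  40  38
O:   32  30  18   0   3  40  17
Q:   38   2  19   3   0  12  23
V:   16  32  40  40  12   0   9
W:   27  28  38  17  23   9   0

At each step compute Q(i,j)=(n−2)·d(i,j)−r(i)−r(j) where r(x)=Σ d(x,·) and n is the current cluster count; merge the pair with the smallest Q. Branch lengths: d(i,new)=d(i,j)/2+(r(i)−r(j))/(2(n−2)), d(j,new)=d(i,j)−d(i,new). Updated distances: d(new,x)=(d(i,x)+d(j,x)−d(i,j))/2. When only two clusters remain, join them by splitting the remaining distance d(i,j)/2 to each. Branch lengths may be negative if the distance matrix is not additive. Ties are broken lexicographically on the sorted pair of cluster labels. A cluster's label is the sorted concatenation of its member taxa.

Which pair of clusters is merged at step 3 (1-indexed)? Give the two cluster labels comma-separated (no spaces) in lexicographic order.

step 1: merge (V,W) at d=9, Q=-246; branch lengths V→26/5, W→19/5; new cluster VW
  updated: d(H,VW)=17, d(J,VW)=51/2, d(L,VW)=69/2, d(O,VW)=24, d(Q,VW)=13
step 2: merge (O,Q) at d=3, Q=-170; branch lengths O→11/2, Q→-5/2; new cluster OQ
  updated: d(H,OQ)=67/2, d(J,OQ)=29/2, d(L,OQ)=17, d(OQ,VW)=17
step 3: merge (OQ,VW) at d=17, Q=-125; branch lengths OQ→13/2, VW→21/2; new cluster OQVW
  updated: d(H,OQVW)=67/4, d(J,OQVW)=23/2, d(L,OQVW)=69/4
step 4: merge (H,L) at d=16, Q=-65; branch lengths H→49/8, L→79/8; new cluster HL
  updated: d(HL,J)=15/2, d(HL,OQVW)=9
step 5: merge (HL,J) at d=15/2, Q=-28; branch lengths HL→5/2, J→5; new cluster HJL
  updated: d(HJL,OQVW)=13/2
step 6: merge (HJL,OQVW) at d=13/2; branch lengths HJL→13/4, OQVW→13/4; new cluster HJLOQVW
final tree: (((H:49/8,L:79/8):5/2,J:5):13/4,((O:11/2,Q:-5/2):13/2,(V:26/5,W:19/5):21/2):13/4)
total length: 59

OQ,VW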